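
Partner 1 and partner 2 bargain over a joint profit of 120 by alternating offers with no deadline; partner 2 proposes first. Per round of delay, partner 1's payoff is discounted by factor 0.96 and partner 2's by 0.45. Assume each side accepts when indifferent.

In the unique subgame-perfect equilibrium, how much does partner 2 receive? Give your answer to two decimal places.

Let x be partner 2's share when partner 2 proposes and y be partner 1's share when partner 1 proposes.
Partner 1 accepts iff offered ≥ 0.96·y, so x = 120 − 0.96y. Symmetrically y = 120 − 0.45x.
Substituting: x = 120 − 0.96(120 − 0.45x), giving x(1 − 0.45·0.96) = 120(1 − 0.96).
So x = 120 × 0.04 / 0.568 ≈ 8.4507, and partner 1 receives 120 − x ≈ 111.5493.

8.45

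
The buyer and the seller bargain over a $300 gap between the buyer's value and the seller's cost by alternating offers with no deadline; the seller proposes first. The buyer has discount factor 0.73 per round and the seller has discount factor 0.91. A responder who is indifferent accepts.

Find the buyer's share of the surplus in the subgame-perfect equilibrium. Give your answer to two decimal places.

When the seller proposes, the buyer accepts any offer worth at least 0.73 times what the buyer would get by proposing next round; and vice versa.
This gives x = 300 − 0.73y and y = 300 − 0.91x, where x and y are each side's share when it proposes.
Hence (1 − 0.73·0.91)x = 300(1 − 0.73), i.e. 0.3357·x = 81.
x ≈ 241.2869; the buyer's share is 300 − x ≈ 58.7131.

58.71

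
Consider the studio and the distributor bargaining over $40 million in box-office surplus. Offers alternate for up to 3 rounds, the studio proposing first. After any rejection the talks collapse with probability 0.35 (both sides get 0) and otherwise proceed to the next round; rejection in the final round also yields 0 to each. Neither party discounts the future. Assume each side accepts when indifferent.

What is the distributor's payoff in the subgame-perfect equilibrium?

9.1

Round 3 (the studio proposes): rejection yields 0 for the distributor; the studio offers 0 and keeps 40.
Round 2 (the distributor proposes): rejecting gives the studio an expected 0.65 × 40 = 26; the distributor offers that and keeps 14.
Round 1 (the studio proposes): rejecting gives the distributor an expected 0.65 × 14 = 9.1. The studio offers 9.1 and keeps 40 − 9.1 = 30.9.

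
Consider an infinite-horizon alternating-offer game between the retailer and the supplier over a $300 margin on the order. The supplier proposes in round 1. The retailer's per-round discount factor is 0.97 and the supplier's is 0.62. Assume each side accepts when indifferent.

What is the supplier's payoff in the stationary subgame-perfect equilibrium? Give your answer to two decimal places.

In a stationary SPE each proposer offers the other exactly their discounted continuation value.
If the supplier keeps x when proposing and the retailer keeps y when proposing, then x = 300 − 0.97y and y = 300 − 0.62x.
Solving: x = 300(1 − 0.97) / (1 − 0.62·0.97) = 9 / 0.3986 ≈ 22.5790.
The retailer gets 300 − 22.5790 ≈ 277.4210.

22.58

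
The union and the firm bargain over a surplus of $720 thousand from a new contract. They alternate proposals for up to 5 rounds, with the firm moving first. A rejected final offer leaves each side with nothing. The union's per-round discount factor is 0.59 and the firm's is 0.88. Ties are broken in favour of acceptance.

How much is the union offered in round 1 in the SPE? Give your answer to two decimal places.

77.44

By backward induction:
Round 5 (the firm proposes): the union will accept anything ≥ 0, so the firm offers 0 and keeps 720.
Round 4 (the union proposes): the firm can get 720 next round, worth 0.88 × 720 = 633.6 now; the union offers that and keeps 86.4.
Round 3 (the firm proposes): the union can get 86.4 next round, worth 0.59 × 86.4 = 50.976 now, so the firm offers 50.976, keeping 669.024.
Round 2 (the union proposes): the firm can get 669.024 next round, worth 0.88 × 669.024 = 588.74112 now, so the union offers 588.74112, keeping 131.25888.
Round 1 (the firm proposes): the union can get 131.25888 next round, worth 0.59 × 131.25888 = 77.4427392 now. The firm offers 77.4427392 and keeps 720 − 77.4427392 = 642.5572608.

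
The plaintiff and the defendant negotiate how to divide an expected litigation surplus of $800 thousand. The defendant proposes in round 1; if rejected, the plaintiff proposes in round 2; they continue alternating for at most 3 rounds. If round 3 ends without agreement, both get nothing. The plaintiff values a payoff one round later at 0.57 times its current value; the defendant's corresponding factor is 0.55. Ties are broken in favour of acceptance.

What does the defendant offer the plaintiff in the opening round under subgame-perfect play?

Round 3 (the defendant proposes): the plaintiff will accept anything ≥ 0, so the defendant offers 0 and keeps 800.
Round 2 (the plaintiff proposes): the defendant can get 800 next round, worth 0.55 × 800 = 440 now, so the plaintiff offers 440, keeping 360.
Round 1 (the defendant proposes): the plaintiff can get 360 next round, worth 0.57 × 360 = 205.2 now; the defendant offers that and keeps 594.8.

205.2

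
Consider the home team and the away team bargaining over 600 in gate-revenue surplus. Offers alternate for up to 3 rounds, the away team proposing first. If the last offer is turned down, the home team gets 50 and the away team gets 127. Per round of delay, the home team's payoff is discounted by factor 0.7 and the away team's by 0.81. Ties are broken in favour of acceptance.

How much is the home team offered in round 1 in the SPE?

108.15

Round 3 (the away team proposes): the home team gets 50 if talks fail, so the away team offers 50 and keeps 550.
Round 2 (the home team proposes): the away team can get 550 next round, worth 0.81 × 550 = 445.5 now; the home team offers that and keeps 154.5.
Round 1 (the away team proposes): the home team can get 154.5 next round, worth 0.7 × 154.5 = 108.15 now. The away team offers 108.15 and keeps 600 − 108.15 = 491.85.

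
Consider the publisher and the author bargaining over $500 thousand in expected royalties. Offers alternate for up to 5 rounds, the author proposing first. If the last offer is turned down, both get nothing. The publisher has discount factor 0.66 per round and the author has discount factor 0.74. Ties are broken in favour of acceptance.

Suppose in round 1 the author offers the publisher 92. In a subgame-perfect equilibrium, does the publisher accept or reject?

Work out the publisher's continuation value if the offer is rejected.
Round 5 (the author proposes): rejection yields 0 for the publisher; the author offers 0 and keeps 500.
Round 4 (the publisher proposes): the author can get 500 next round, worth 0.74 × 500 = 370 now. The publisher offers 370 and keeps 500 − 370 = 130.
Round 3 (the author proposes): the publisher can get 130 next round, worth 0.66 × 130 = 85.8 now; the author offers that and keeps 414.2.
Round 2 (the publisher proposes): the author can get 414.2 next round, worth 0.74 × 414.2 = 306.508 now; the publisher offers that and keeps 193.492.
So by rejecting in round 1, the publisher gets 193.492 next round, worth 0.66 × 193.492 = 127.70472 now.
Offer 92 < 127.70472, so the publisher rejects.

Reject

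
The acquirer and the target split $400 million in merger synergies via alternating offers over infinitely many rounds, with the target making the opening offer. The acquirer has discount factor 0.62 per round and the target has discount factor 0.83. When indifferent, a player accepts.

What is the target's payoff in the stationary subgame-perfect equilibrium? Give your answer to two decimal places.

When the target proposes, the acquirer accepts any offer worth at least 0.62 times what the acquirer would get by proposing next round; and vice versa.
This gives x = 400 − 0.62y and y = 400 − 0.83x, where x and y are each side's share when it proposes.
Hence (1 − 0.62·0.83)x = 400(1 − 0.62), i.e. 0.4854·x = 152.
x ≈ 313.1438; the acquirer's share is 400 − x ≈ 86.8562.

313.14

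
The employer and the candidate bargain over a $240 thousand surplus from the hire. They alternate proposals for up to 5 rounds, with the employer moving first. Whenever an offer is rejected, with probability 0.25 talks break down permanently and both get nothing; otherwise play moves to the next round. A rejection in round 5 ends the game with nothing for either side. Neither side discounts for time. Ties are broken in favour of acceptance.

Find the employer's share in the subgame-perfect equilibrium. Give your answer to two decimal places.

169.69

Round 5 (the employer proposes): rejection yields 0 for the candidate; the employer offers 0 and keeps 240.
Round 4 (the candidate proposes): rejecting gives the employer an expected 0.75 × 240 = 180. The candidate offers 180 and keeps 240 − 180 = 60.
Round 3 (the employer proposes): rejecting gives the candidate an expected 0.75 × 60 = 45; the employer offers that and keeps 195.
Round 2 (the candidate proposes): rejecting gives the employer an expected 0.75 × 195 = 146.25; the candidate offers that and keeps 93.75.
Round 1 (the employer proposes): rejecting gives the candidate an expected 0.75 × 93.75 = 70.3125, so the employer offers 70.3125, keeping 169.6875.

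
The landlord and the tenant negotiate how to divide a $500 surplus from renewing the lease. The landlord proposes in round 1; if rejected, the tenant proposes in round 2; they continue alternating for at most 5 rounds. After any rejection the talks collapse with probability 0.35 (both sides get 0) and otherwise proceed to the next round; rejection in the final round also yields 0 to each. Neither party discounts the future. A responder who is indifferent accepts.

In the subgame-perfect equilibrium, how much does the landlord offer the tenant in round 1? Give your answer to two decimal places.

161.81

By backward induction:
Round 5 (the landlord proposes): rejection yields 0 for the tenant; the landlord offers 0 and keeps 500.
Round 4 (the tenant proposes): rejecting gives the landlord an expected 0.65 × 500 = 325, so the tenant offers 325, keeping 175.
Round 3 (the landlord proposes): rejecting gives the tenant an expected 0.65 × 175 = 113.75, so the landlord offers 113.75, keeping 386.25.
Round 2 (the tenant proposes): rejecting gives the landlord an expected 0.65 × 386.25 = 251.0625; the tenant offers that and keeps 248.9375.
Round 1 (the landlord proposes): rejecting gives the tenant an expected 0.65 × 248.9375 = 161.809375, so the landlord offers 161.809375, keeping 338.190625.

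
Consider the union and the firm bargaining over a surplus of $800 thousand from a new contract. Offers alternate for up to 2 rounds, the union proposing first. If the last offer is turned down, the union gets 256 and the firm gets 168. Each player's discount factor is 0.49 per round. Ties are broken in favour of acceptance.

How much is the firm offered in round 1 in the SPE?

Solve by backward induction from round 2.
Round 2 (the firm proposes): the union gets 256 if talks fail, so the firm offers 256 and keeps 544.
Round 1 (the union proposes): the firm can get 544 next round, worth 0.49 × 544 = 266.56 now, so the union offers 266.56, keeping 533.44.

266.56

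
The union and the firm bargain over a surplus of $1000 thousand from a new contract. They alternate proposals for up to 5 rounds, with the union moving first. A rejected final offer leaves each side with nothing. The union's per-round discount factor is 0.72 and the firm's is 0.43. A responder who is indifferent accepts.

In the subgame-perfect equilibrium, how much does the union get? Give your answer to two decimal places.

842.32

Solve by backward induction from round 5.
Round 5 (the union proposes): rejection yields 0 for the firm; the union offers 0 and keeps 1000.
Round 4 (the firm proposes): the union can get 1000 next round, worth 0.72 × 1000 = 720 now. The firm offers 720 and keeps 1000 − 720 = 280.
Round 3 (the union proposes): the firm can get 280 next round, worth 0.43 × 280 = 120.4 now; the union offers that and keeps 879.6.
Round 2 (the firm proposes): the union can get 879.6 next round, worth 0.72 × 879.6 = 633.312 now. The firm offers 633.312 and keeps 1000 − 633.312 = 366.688.
Round 1 (the union proposes): the firm can get 366.688 next round, worth 0.43 × 366.688 = 157.67584 now, so the union offers 157.67584, keeping 842.32416.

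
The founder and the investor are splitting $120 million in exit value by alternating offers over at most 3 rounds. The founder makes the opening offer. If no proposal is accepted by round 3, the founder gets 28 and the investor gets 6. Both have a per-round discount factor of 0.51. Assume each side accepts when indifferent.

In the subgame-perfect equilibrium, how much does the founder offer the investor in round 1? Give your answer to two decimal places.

Solve by backward induction from round 3.
Round 3 (the founder proposes): the investor gets 6 if talks fail, so the founder offers 6 and keeps 114.
Round 2 (the investor proposes): the founder can get 114 next round, worth 0.51 × 114 = 58.14 now; the investor offers that and keeps 61.86.
Round 1 (the founder proposes): the investor can get 61.86 next round, worth 0.51 × 61.86 = 31.5486 now. The founder offers 31.5486 and keeps 120 − 31.5486 = 88.4514.

31.55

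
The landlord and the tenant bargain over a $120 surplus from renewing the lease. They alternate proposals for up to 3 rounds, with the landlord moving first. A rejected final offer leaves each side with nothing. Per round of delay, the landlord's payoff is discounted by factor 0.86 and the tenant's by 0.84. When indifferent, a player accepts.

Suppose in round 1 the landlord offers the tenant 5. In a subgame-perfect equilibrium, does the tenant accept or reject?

Reject

Round 3 (the landlord proposes): rejection yields 0 for the tenant; the landlord offers 0 and keeps 120.
Round 2 (the tenant proposes): the landlord can get 120 next round, worth 0.86 × 120 = 103.2 now, so the tenant offers 103.2, keeping 16.8.
So by rejecting in round 1, the tenant gets 16.8 next round, worth 0.84 × 16.8 = 14.112 now.
Offer 5 < 14.112, so the tenant rejects.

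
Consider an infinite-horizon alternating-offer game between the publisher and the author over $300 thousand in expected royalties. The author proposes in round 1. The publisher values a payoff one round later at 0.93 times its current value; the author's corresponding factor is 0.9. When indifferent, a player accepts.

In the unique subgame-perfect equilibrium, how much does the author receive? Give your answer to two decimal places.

128.83

Let x be the author's share when the author proposes and y be the publisher's share when the publisher proposes.
The publisher accepts iff offered ≥ 0.93·y, so x = 300 − 0.93y. Symmetrically y = 300 − 0.9x.
Substituting: x = 300 − 0.93(300 − 0.9x), giving x(1 − 0.9·0.93) = 300(1 − 0.93).
So x = 300 × 0.07 / 0.163 ≈ 128.8344, and the publisher receives 300 − x ≈ 171.1656.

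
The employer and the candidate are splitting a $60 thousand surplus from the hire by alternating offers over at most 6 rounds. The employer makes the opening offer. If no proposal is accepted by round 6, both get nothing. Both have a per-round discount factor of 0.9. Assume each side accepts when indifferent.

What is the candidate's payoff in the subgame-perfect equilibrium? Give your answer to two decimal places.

Round 6 (the candidate proposes): the employer will accept anything ≥ 0, so the candidate offers 0 and keeps 60.
Round 5 (the employer proposes): the candidate can get 60 next round, worth 0.9 × 60 = 54 now. The employer offers 54 and keeps 60 − 54 = 6.
Round 4 (the candidate proposes): the employer can get 6 next round, worth 0.9 × 6 = 5.4 now, so the candidate offers 5.4, keeping 54.6.
Round 3 (the employer proposes): the candidate can get 54.6 next round, worth 0.9 × 54.6 = 49.14 now. The employer offers 49.14 and keeps 60 − 49.14 = 10.86.
Round 2 (the candidate proposes): the employer can get 10.86 next round, worth 0.9 × 10.86 = 9.774 now. The candidate offers 9.774 and keeps 60 − 9.774 = 50.226.
Round 1 (the employer proposes): the candidate can get 50.226 next round, worth 0.9 × 50.226 = 45.2034 now; the employer offers that and keeps 14.7966.

45.20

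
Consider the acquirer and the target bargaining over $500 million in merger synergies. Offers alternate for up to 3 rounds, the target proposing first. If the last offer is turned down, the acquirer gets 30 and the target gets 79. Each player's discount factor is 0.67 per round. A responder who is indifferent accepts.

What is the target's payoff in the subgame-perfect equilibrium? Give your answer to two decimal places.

By backward induction:
Round 3 (the target proposes): the acquirer gets 30 if talks fail, so the target offers 30 and keeps 470.
Round 2 (the acquirer proposes): the target can get 470 next round, worth 0.67 × 470 = 314.9 now, so the acquirer offers 314.9, keeping 185.1.
Round 1 (the target proposes): the acquirer can get 185.1 next round, worth 0.67 × 185.1 = 124.017 now, so the target offers 124.017, keeping 375.983.

375.98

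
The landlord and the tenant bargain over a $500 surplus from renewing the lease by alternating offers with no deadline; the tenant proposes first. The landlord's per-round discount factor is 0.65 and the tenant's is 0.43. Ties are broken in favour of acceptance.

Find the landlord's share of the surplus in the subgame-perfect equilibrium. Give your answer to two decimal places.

Let x be the tenant's share when the tenant proposes and y be the landlord's share when the landlord proposes.
The landlord accepts iff offered ≥ 0.65·y, so x = 500 − 0.65y. Symmetrically y = 500 − 0.43x.
Substituting: x = 500 − 0.65(500 − 0.43x), giving x(1 − 0.43·0.65) = 500(1 − 0.65).
So x = 500 × 0.35 / 0.7205 ≈ 242.8869, and the landlord receives 500 − x ≈ 257.1131.

257.11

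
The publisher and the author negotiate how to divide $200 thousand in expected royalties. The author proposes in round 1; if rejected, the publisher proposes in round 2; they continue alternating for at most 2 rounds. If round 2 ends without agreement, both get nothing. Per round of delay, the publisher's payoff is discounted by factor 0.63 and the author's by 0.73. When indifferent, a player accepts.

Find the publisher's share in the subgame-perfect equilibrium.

126

Round 2 (the publisher proposes): the author will accept anything ≥ 0, so the publisher offers 0 and keeps 200.
Round 1 (the author proposes): the publisher can get 200 next round, worth 0.63 × 200 = 126 now, so the author offers 126, keeping 74.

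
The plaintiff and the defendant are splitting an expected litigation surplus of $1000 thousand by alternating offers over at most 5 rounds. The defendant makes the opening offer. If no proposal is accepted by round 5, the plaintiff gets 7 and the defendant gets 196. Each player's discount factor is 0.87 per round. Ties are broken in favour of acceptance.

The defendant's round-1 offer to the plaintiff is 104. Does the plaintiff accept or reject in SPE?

Reject

Round 5 (the defendant proposes): the plaintiff gets 7 if talks fail, so the defendant offers 7 and keeps 993.
Round 4 (the plaintiff proposes): the defendant can get 993 next round, worth 0.87 × 993 = 863.91 now, so the plaintiff offers 863.91, keeping 136.09.
Round 3 (the defendant proposes): the plaintiff can get 136.09 next round, worth 0.87 × 136.09 = 118.3983 now; the defendant offers that and keeps 881.6017.
Round 2 (the plaintiff proposes): the defendant can get 881.6017 next round, worth 0.87 × 881.6017 = 766.993479 now. The plaintiff offers 766.993479 and keeps 1000 − 766.993479 = 233.006521.
So by rejecting in round 1, the plaintiff gets 233.006521 next round, worth 0.87 × 233.006521 = 202.71567327 now.
Offer 104 < 202.71567327, so the plaintiff rejects.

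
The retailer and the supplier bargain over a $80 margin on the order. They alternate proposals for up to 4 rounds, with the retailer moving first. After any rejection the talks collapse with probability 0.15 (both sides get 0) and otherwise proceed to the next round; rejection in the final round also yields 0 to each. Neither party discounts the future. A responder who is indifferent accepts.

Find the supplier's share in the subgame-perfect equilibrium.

59.33

Round 4 (the supplier proposes): rejection yields 0 for the retailer; the supplier offers 0 and keeps 80.
Round 3 (the retailer proposes): rejecting gives the supplier an expected 0.85 × 80 = 68. The retailer offers 68 and keeps 80 − 68 = 12.
Round 2 (the supplier proposes): rejecting gives the retailer an expected 0.85 × 12 = 10.2. The supplier offers 10.2 and keeps 80 − 10.2 = 69.8.
Round 1 (the retailer proposes): rejecting gives the supplier an expected 0.85 × 69.8 = 59.33, so the retailer offers 59.33, keeping 20.67.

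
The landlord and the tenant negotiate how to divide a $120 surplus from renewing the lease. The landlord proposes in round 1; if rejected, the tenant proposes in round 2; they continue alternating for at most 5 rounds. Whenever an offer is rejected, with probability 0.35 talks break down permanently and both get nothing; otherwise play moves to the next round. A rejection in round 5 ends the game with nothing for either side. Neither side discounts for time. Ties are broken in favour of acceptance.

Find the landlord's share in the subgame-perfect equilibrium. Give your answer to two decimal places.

Round 5 (the landlord proposes): the tenant will accept anything ≥ 0, so the landlord offers 0 and keeps 120.
Round 4 (the tenant proposes): rejecting gives the landlord an expected 0.65 × 120 = 78. The tenant offers 78 and keeps 120 − 78 = 42.
Round 3 (the landlord proposes): rejecting gives the tenant an expected 0.65 × 42 = 27.3. The landlord offers 27.3 and keeps 120 − 27.3 = 92.7.
Round 2 (the tenant proposes): rejecting gives the landlord an expected 0.65 × 92.7 = 60.255. The tenant offers 60.255 and keeps 120 − 60.255 = 59.745.
Round 1 (the landlord proposes): rejecting gives the tenant an expected 0.65 × 59.745 = 38.83425, so the landlord offers 38.83425, keeping 81.16575.

81.17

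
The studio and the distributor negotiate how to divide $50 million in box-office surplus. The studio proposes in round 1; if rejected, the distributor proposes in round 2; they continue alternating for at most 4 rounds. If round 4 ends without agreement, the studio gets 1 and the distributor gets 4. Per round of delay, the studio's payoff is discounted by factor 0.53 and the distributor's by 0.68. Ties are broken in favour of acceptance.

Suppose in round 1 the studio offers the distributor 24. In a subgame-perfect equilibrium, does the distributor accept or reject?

Reject

Work out the distributor's continuation value if the offer is rejected.
Round 4 (the distributor proposes): the studio gets 1 if talks fail, so the distributor offers 1 and keeps 49.
Round 3 (the studio proposes): the distributor can get 49 next round, worth 0.68 × 49 = 33.32 now, so the studio offers 33.32, keeping 16.68.
Round 2 (the distributor proposes): the studio can get 16.68 next round, worth 0.53 × 16.68 = 8.8404 now, so the distributor offers 8.8404, keeping 41.1596.
So by rejecting in round 1, the distributor gets 41.1596 next round, worth 0.68 × 41.1596 = 27.988528 now.
Offer 24 < 27.988528, so the distributor rejects.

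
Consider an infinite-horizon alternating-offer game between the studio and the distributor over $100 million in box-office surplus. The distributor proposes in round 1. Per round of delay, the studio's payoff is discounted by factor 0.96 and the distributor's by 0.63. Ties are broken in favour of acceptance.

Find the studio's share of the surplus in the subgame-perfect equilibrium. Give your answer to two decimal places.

89.88

When the distributor proposes, the studio accepts any offer worth at least 0.96 times what the studio would get by proposing next round; and vice versa.
This gives x = 100 − 0.96y and y = 100 − 0.63x, where x and y are each side's share when it proposes.
Hence (1 − 0.96·0.63)x = 100(1 − 0.96), i.e. 0.3952·x = 4.
x ≈ 10.1215; the studio's share is 100 − x ≈ 89.8785.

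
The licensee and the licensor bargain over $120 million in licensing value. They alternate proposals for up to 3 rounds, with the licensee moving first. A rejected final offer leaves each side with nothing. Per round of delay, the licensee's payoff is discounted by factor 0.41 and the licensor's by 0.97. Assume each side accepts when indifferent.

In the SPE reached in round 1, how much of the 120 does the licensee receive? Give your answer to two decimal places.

51.32

Work backward from the last round.
Round 3 (the licensee proposes): rejection yields 0 for the licensor; the licensee offers 0 and keeps 120.
Round 2 (the licensor proposes): the licensee can get 120 next round, worth 0.41 × 120 = 49.2 now. The licensor offers 49.2 and keeps 120 − 49.2 = 70.8.
Round 1 (the licensee proposes): the licensor can get 70.8 next round, worth 0.97 × 70.8 = 68.676 now, so the licensee offers 68.676, keeping 51.324.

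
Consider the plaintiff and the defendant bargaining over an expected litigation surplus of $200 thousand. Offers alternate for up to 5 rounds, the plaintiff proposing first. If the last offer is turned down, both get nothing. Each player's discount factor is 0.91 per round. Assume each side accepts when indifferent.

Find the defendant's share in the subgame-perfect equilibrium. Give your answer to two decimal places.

Round 5 (the plaintiff proposes): rejection yields 0 for the defendant; the plaintiff offers 0 and keeps 200.
Round 4 (the defendant proposes): the plaintiff can get 200 next round, worth 0.91 × 200 = 182 now, so the defendant offers 182, keeping 18.
Round 3 (the plaintiff proposes): the defendant can get 18 next round, worth 0.91 × 18 = 16.38 now, so the plaintiff offers 16.38, keeping 183.62.
Round 2 (the defendant proposes): the plaintiff can get 183.62 next round, worth 0.91 × 183.62 = 167.0942 now. The defendant offers 167.0942 and keeps 200 − 167.0942 = 32.9058.
Round 1 (the plaintiff proposes): the defendant can get 32.9058 next round, worth 0.91 × 32.9058 = 29.944278 now; the plaintiff offers that and keeps 170.055722.

29.94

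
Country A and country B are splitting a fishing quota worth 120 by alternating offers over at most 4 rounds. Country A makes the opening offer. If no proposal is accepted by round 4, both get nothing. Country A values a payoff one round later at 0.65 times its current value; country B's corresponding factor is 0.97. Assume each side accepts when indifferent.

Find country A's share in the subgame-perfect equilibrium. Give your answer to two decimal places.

5.87

Round 4 (country B proposes): rejection yields 0 for country A; country B offers 0 and keeps 120.
Round 3 (country A proposes): country B can get 120 next round, worth 0.97 × 120 = 116.4 now. Country A offers 116.4 and keeps 120 − 116.4 = 3.6.
Round 2 (country B proposes): country A can get 3.6 next round, worth 0.65 × 3.6 = 2.34 now, so country B offers 2.34, keeping 117.66.
Round 1 (country A proposes): country B can get 117.66 next round, worth 0.97 × 117.66 = 114.1302 now; country A offers that and keeps 5.8698.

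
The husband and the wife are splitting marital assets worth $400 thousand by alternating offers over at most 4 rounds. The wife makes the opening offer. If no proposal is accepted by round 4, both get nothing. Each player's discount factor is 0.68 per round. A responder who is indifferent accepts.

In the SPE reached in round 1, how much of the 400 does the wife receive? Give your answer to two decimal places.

Work backward from the last round.
Round 4 (the husband proposes): the wife will accept anything ≥ 0, so the husband offers 0 and keeps 400.
Round 3 (the wife proposes): the husband can get 400 next round, worth 0.68 × 400 = 272 now; the wife offers that and keeps 128.
Round 2 (the husband proposes): the wife can get 128 next round, worth 0.68 × 128 = 87.04 now; the husband offers that and keeps 312.96.
Round 1 (the wife proposes): the husband can get 312.96 next round, worth 0.68 × 312.96 = 212.8128 now; the wife offers that and keeps 187.1872.

187.19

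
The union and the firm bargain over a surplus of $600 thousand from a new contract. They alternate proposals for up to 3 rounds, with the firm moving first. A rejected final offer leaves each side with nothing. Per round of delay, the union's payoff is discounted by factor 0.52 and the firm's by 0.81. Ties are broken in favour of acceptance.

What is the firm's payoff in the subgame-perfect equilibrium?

Round 3 (the firm proposes): the union will accept anything ≥ 0, so the firm offers 0 and keeps 600.
Round 2 (the union proposes): the firm can get 600 next round, worth 0.81 × 600 = 486 now. The union offers 486 and keeps 600 − 486 = 114.
Round 1 (the firm proposes): the union can get 114 next round, worth 0.52 × 114 = 59.28 now, so the firm offers 59.28, keeping 540.72.

540.72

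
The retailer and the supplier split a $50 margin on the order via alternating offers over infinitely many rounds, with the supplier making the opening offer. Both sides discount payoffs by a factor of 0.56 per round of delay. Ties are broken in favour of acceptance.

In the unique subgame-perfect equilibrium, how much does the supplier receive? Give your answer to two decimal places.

When the supplier proposes, the retailer accepts any offer worth at least 0.56 times what the retailer would get by proposing next round; and vice versa.
This gives x = 50 − 0.56y and y = 50 − 0.56x, where x and y are each side's share when it proposes.
Hence (1 − 0.56·0.56)x = 50(1 − 0.56), i.e. 0.6864·x = 22.
x ≈ 32.0513; the retailer's share is 50 − x ≈ 17.9487.

32.05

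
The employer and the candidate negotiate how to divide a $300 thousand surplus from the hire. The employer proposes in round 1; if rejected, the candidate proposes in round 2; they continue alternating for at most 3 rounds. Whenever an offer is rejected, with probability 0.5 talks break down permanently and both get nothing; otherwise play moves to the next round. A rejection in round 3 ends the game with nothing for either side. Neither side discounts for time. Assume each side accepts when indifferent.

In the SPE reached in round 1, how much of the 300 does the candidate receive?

75

By backward induction:
Round 3 (the employer proposes): rejection yields 0 for the candidate; the employer offers 0 and keeps 300.
Round 2 (the candidate proposes): rejecting gives the employer an expected 0.5 × 300 = 150; the candidate offers that and keeps 150.
Round 1 (the employer proposes): rejecting gives the candidate an expected 0.5 × 150 = 75. The employer offers 75 and keeps 300 − 75 = 225.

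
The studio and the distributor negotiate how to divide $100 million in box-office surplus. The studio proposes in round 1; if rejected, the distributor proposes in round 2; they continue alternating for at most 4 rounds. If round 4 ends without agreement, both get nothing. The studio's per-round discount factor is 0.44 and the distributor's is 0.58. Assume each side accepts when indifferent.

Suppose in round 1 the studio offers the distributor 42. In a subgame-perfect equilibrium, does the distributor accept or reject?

Work out the distributor's continuation value if the offer is rejected.
Round 4 (the distributor proposes): the studio will accept anything ≥ 0, so the distributor offers 0 and keeps 100.
Round 3 (the studio proposes): the distributor can get 100 next round, worth 0.58 × 100 = 58 now. The studio offers 58 and keeps 100 − 58 = 42.
Round 2 (the distributor proposes): the studio can get 42 next round, worth 0.44 × 42 = 18.48 now, so the distributor offers 18.48, keeping 81.52.
So by rejecting in round 1, the distributor gets 81.52 next round, worth 0.58 × 81.52 = 47.2816 now.
Offer 42 < 47.2816, so the distributor rejects.

Reject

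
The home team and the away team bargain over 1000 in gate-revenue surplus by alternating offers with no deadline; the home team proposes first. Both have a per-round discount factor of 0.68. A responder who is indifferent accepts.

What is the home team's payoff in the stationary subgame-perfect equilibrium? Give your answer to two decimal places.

Let x be the home team's share when the home team proposes and y be the away team's share when the away team proposes.
The away team accepts iff offered ≥ 0.68·y, so x = 1000 − 0.68y. Symmetrically y = 1000 − 0.68x.
Substituting: x = 1000 − 0.68(1000 − 0.68x), giving x(1 − 0.68·0.68) = 1000(1 − 0.68).
So x = 1000 × 0.32 / 0.5376 ≈ 595.2381, and the away team receives 1000 − x ≈ 404.7619.

595.24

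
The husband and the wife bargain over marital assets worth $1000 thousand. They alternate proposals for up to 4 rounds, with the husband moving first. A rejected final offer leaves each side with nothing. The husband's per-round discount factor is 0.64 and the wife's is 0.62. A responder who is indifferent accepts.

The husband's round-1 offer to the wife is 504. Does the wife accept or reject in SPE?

Work out the wife's continuation value if the offer is rejected.
Round 4 (the wife proposes): the husband will accept anything ≥ 0, so the wife offers 0 and keeps 1000.
Round 3 (the husband proposes): the wife can get 1000 next round, worth 0.62 × 1000 = 620 now; the husband offers that and keeps 380.
Round 2 (the wife proposes): the husband can get 380 next round, worth 0.64 × 380 = 243.2 now; the wife offers that and keeps 756.8.
So by rejecting in round 1, the wife gets 756.8 next round, worth 0.62 × 756.8 = 469.216 now.
Offer 504 ≥ 469.216, so the wife accepts.

Accept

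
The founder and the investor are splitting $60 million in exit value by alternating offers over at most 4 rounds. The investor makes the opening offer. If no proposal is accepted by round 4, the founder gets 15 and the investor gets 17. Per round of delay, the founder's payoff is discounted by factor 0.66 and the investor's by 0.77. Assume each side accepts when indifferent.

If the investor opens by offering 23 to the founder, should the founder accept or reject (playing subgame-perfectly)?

Reject

Round 4 (the founder proposes): the investor gets 17 if talks fail, so the founder offers 17 and keeps 43.
Round 3 (the investor proposes): the founder can get 43 next round, worth 0.66 × 43 = 28.38 now. The investor offers 28.38 and keeps 60 − 28.38 = 31.62.
Round 2 (the founder proposes): the investor can get 31.62 next round, worth 0.77 × 31.62 = 24.3474 now; the founder offers that and keeps 35.6526.
So by rejecting in round 1, the founder gets 35.6526 next round, worth 0.66 × 35.6526 = 23.530716 now.
Offer 23 < 23.530716, so the founder rejects.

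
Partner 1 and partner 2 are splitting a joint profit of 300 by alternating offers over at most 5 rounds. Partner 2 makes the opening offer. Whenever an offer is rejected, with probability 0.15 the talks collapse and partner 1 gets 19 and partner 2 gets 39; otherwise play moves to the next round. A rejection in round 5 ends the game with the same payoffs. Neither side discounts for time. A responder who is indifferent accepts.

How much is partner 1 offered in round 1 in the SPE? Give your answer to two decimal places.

By backward induction:
Round 5 (partner 2 proposes): partner 1 gets 19 if talks fail, so partner 2 offers 19 and keeps 281.
Round 4 (partner 1 proposes): rejecting gives partner 2 an expected 0.85 × 281 + 0.15 × 39 = 244.7; partner 1 offers that and keeps 55.3.
Round 3 (partner 2 proposes): rejecting gives partner 1 an expected 0.85 × 55.3 + 0.15 × 19 = 49.855, so partner 2 offers 49.855, keeping 250.145.
Round 2 (partner 1 proposes): rejecting gives partner 2 an expected 0.85 × 250.145 + 0.15 × 39 = 218.47325, so partner 1 offers 218.47325, keeping 81.52675.
Round 1 (partner 2 proposes): rejecting gives partner 1 an expected 0.85 × 81.52675 + 0.15 × 19 = 72.1477375, so partner 2 offers 72.1477375, keeping 227.8522625.

72.15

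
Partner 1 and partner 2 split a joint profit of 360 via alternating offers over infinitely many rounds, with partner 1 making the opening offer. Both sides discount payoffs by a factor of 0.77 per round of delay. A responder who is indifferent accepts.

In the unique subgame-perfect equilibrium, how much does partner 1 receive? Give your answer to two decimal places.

203.39

In a stationary SPE each proposer offers the other exactly their discounted continuation value.
If partner 1 keeps x when proposing and partner 2 keeps y when proposing, then x = 360 − 0.77y and y = 360 − 0.77x.
Solving: x = 360(1 − 0.77) / (1 − 0.77·0.77) = 82.8 / 0.4071 ≈ 203.3898.
Partner 2 gets 360 − 203.3898 ≈ 156.6102.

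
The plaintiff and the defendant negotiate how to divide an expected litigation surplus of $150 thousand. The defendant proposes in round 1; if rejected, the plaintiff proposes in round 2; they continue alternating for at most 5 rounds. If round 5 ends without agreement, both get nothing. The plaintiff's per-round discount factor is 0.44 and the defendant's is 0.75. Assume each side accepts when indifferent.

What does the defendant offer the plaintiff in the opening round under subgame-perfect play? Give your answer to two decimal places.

21.95

Solve by backward induction from round 5.
Round 5 (the defendant proposes): the plaintiff will accept anything ≥ 0, so the defendant offers 0 and keeps 150.
Round 4 (the plaintiff proposes): the defendant can get 150 next round, worth 0.75 × 150 = 112.5 now, so the plaintiff offers 112.5, keeping 37.5.
Round 3 (the defendant proposes): the plaintiff can get 37.5 next round, worth 0.44 × 37.5 = 16.5 now, so the defendant offers 16.5, keeping 133.5.
Round 2 (the plaintiff proposes): the defendant can get 133.5 next round, worth 0.75 × 133.5 = 100.125 now, so the plaintiff offers 100.125, keeping 49.875.
Round 1 (the defendant proposes): the plaintiff can get 49.875 next round, worth 0.44 × 49.875 = 21.945 now; the defendant offers that and keeps 128.055.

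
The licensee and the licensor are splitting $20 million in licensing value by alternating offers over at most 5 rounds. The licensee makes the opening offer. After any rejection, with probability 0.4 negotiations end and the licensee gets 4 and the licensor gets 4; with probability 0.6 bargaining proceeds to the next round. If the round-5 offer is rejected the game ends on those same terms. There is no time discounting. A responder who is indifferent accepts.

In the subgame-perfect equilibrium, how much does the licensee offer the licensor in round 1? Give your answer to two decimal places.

By backward induction:
Round 5 (the licensee proposes): the licensor gets 4 if talks fail, so the licensee offers 4 and keeps 16.
Round 4 (the licensor proposes): rejecting gives the licensee an expected 0.6 × 16 + 0.4 × 4 = 11.2. The licensor offers 11.2 and keeps 20 − 11.2 = 8.8.
Round 3 (the licensee proposes): rejecting gives the licensor an expected 0.6 × 8.8 + 0.4 × 4 = 6.88; the licensee offers that and keeps 13.12.
Round 2 (the licensor proposes): rejecting gives the licensee an expected 0.6 × 13.12 + 0.4 × 4 = 9.472; the licensor offers that and keeps 10.528.
Round 1 (the licensee proposes): rejecting gives the licensor an expected 0.6 × 10.528 + 0.4 × 4 = 7.9168. The licensee offers 7.9168 and keeps 20 − 7.9168 = 12.0832.

7.92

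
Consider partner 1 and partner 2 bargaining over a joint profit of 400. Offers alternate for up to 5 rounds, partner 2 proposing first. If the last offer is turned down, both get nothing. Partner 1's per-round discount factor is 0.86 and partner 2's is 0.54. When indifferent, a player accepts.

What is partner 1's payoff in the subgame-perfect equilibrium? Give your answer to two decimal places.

By backward induction:
Round 5 (partner 2 proposes): partner 1 will accept anything ≥ 0, so partner 2 offers 0 and keeps 400.
Round 4 (partner 1 proposes): partner 2 can get 400 next round, worth 0.54 × 400 = 216 now, so partner 1 offers 216, keeping 184.
Round 3 (partner 2 proposes): partner 1 can get 184 next round, worth 0.86 × 184 = 158.24 now. Partner 2 offers 158.24 and keeps 400 − 158.24 = 241.76.
Round 2 (partner 1 proposes): partner 2 can get 241.76 next round, worth 0.54 × 241.76 = 130.5504 now; partner 1 offers that and keeps 269.4496.
Round 1 (partner 2 proposes): partner 1 can get 269.4496 next round, worth 0.86 × 269.4496 = 231.726656 now, so partner 2 offers 231.726656, keeping 168.273344.

231.73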